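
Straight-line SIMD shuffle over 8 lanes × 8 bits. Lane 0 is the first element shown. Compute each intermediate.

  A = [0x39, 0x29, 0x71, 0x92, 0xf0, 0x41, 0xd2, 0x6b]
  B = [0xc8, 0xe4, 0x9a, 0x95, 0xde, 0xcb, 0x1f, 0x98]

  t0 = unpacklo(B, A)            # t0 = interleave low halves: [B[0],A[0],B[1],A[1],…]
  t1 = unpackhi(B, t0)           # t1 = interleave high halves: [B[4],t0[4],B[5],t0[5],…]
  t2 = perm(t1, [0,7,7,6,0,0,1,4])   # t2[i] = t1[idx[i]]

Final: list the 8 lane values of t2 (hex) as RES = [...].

RES = [ 0xde  0x92  0x92  0x98  0xde  0xde  0x9a  0x1f ]

  t0: c8 39 e4 29 9a 71 95 92
  t1: de 9a cb 71 1f 95 98 92
  t2: de 92 92 98 de de 9a 1f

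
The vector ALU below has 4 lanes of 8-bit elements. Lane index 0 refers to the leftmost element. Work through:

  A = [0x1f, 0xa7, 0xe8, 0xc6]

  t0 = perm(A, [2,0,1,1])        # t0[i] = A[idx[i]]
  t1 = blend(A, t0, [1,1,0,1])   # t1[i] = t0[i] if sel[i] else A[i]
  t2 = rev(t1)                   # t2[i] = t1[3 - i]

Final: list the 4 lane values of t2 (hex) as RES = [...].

RES = [0xa7, 0xe8, 0x1f, 0xe8]

→ t0 |e8|1f|a7|a7|
→ t1 |e8|1f|e8|a7|
→ t2 |a7|e8|1f|e8|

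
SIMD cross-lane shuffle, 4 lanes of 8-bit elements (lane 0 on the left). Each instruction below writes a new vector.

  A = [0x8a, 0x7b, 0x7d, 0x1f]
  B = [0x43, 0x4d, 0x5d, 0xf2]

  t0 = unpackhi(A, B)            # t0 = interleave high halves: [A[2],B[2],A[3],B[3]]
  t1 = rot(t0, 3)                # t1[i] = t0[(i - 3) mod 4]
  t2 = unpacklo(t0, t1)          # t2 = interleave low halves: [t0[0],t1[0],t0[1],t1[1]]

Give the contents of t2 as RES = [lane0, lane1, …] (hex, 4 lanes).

  t0: 7d 5d 1f f2
  t1: 5d 1f f2 7d
  t2: 7d 5d 5d 1f

RES = [0x7d, 0x5d, 0x5d, 0x1f]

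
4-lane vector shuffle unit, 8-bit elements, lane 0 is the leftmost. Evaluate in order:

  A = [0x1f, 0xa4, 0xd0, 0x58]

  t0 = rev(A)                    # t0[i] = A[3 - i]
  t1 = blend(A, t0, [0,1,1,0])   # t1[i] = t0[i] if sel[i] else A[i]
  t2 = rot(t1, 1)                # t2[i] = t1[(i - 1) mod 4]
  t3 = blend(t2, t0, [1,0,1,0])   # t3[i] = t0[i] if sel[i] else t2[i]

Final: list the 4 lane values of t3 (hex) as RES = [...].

RES = [0x58, 0x1f, 0xa4, 0xa4]

t0 = [0x58, 0xd0, 0xa4, 0x1f]
t1 = [0x1f, 0xd0, 0xa4, 0x58]
t2 = [0x58, 0x1f, 0xd0, 0xa4]
t3 = [0x58, 0x1f, 0xa4, 0xa4]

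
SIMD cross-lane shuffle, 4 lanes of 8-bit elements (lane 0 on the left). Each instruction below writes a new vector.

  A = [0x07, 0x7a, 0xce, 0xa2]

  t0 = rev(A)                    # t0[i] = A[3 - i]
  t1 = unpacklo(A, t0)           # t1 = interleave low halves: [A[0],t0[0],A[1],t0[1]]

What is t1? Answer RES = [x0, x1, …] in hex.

RES = [0x07, 0xa2, 0x7a, 0xce]

t0 = [0xa2, 0xce, 0x7a, 0x07]
t1 = [0x07, 0xa2, 0x7a, 0xce]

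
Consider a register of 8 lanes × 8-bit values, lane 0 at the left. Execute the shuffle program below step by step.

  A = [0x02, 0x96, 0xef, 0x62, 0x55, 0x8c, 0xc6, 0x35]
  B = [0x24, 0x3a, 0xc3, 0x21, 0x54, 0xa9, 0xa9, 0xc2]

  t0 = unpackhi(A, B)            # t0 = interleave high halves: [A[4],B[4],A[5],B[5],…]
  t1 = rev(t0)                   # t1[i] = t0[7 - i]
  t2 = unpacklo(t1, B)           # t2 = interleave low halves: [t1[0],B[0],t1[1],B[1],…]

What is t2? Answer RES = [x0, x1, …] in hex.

t0 = [0x55, 0x54, 0x8c, 0xa9, 0xc6, 0xa9, 0x35, 0xc2]
t1 = [0xc2, 0x35, 0xa9, 0xc6, 0xa9, 0x8c, 0x54, 0x55]
t2 = [0xc2, 0x24, 0x35, 0x3a, 0xa9, 0xc3, 0xc6, 0x21]

RES = [0xc2, 0x24, 0x35, 0x3a, 0xa9, 0xc3, 0xc6, 0x21]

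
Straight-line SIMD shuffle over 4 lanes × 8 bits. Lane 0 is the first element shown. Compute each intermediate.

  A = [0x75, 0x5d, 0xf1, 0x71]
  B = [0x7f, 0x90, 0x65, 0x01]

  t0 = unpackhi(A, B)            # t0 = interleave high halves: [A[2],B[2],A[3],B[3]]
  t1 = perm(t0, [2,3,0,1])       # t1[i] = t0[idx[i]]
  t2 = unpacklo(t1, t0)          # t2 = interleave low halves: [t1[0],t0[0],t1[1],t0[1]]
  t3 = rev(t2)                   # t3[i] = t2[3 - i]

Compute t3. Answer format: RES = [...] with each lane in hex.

t0 = [0xf1, 0x65, 0x71, 0x01]
t1 = [0x71, 0x01, 0xf1, 0x65]
t2 = [0x71, 0xf1, 0x01, 0x65]
t3 = [0x65, 0x01, 0xf1, 0x71]

RES = [0x65, 0x01, 0xf1, 0x71]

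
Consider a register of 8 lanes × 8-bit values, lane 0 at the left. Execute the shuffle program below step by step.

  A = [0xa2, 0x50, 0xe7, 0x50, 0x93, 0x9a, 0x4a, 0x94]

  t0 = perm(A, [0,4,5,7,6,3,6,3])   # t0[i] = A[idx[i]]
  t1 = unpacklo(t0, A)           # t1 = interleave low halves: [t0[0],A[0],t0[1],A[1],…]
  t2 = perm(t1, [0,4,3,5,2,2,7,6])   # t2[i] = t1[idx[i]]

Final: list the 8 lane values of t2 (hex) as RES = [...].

t0 = [0xa2, 0x93, 0x9a, 0x94, 0x4a, 0x50, 0x4a, 0x50]
t1 = [0xa2, 0xa2, 0x93, 0x50, 0x9a, 0xe7, 0x94, 0x50]
t2 = [0xa2, 0x9a, 0x50, 0xe7, 0x93, 0x93, 0x50, 0x94]

RES = [0xa2, 0x9a, 0x50, 0xe7, 0x93, 0x93, 0x50, 0x94]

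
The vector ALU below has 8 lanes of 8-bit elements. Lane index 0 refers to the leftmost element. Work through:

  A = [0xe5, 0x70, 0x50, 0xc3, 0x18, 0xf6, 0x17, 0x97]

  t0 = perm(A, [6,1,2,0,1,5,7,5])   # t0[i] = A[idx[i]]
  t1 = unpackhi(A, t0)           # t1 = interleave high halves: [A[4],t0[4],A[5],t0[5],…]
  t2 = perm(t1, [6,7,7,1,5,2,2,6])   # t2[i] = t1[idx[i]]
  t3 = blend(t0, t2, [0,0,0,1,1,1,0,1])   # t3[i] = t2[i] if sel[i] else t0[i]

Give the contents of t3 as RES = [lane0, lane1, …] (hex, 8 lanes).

→ t0 |17|70|50|e5|70|f6|97|f6|
→ t1 |18|70|f6|f6|17|97|97|f6|
→ t2 |97|f6|f6|70|97|f6|f6|97|
→ t3 |17|70|50|70|97|f6|97|97|

RES = [0x17, 0x70, 0x50, 0x70, 0x97, 0xf6, 0x97, 0x97]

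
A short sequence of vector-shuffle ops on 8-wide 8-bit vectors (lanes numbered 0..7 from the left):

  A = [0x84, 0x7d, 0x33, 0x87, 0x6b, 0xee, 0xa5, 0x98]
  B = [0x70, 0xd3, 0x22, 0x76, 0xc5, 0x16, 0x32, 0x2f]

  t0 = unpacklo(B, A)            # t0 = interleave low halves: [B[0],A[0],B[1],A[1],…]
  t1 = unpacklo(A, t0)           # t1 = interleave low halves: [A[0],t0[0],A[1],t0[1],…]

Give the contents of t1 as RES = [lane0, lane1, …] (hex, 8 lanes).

  t0: 70 84 d3 7d 22 33 76 87
  t1: 84 70 7d 84 33 d3 87 7d

RES = [ 0x84  0x70  0x7d  0x84  0x33  0xd3  0x87  0x7d ]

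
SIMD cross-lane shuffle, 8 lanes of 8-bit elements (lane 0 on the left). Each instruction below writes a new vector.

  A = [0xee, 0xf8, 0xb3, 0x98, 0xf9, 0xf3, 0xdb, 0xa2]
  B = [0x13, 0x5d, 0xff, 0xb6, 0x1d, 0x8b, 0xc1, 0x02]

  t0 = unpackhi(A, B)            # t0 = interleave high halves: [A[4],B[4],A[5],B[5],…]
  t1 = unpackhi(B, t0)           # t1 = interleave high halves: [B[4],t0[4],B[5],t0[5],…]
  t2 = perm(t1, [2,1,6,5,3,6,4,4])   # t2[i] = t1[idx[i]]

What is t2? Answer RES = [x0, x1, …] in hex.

RES = [0x8b, 0xdb, 0x02, 0xa2, 0xc1, 0x02, 0xc1, 0xc1]

  t0: f9 1d f3 8b db c1 a2 02
  t1: 1d db 8b c1 c1 a2 02 02
  t2: 8b db 02 a2 c1 02 c1 c1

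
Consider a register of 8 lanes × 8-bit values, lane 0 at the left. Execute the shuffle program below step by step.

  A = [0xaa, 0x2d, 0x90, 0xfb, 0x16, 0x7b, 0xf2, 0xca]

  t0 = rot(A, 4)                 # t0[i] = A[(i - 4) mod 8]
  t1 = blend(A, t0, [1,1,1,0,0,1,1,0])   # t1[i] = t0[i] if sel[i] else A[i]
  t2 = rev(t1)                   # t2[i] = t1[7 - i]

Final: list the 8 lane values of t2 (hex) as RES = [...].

→ t0 |16|7b|f2|ca|aa|2d|90|fb|
→ t1 |16|7b|f2|fb|16|2d|90|ca|
→ t2 |ca|90|2d|16|fb|f2|7b|16|

RES = [ 0xca  0x90  0x2d  0x16  0xfb  0xf2  0x7b  0x16 ]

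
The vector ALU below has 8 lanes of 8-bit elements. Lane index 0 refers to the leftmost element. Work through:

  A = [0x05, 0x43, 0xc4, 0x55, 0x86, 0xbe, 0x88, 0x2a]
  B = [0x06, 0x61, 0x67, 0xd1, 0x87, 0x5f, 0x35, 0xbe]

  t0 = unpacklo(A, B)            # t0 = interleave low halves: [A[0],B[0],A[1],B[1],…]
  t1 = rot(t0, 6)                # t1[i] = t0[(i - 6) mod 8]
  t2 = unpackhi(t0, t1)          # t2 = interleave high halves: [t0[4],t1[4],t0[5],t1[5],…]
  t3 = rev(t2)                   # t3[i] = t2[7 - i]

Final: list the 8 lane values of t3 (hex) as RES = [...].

RES = [0x06, 0xd1, 0x05, 0x55, 0xd1, 0x67, 0x55, 0xc4]

→ t0 |05|06|43|61|c4|67|55|d1|
→ t1 |43|61|c4|67|55|d1|05|06|
→ t2 |c4|55|67|d1|55|05|d1|06|
→ t3 |06|d1|05|55|d1|67|55|c4|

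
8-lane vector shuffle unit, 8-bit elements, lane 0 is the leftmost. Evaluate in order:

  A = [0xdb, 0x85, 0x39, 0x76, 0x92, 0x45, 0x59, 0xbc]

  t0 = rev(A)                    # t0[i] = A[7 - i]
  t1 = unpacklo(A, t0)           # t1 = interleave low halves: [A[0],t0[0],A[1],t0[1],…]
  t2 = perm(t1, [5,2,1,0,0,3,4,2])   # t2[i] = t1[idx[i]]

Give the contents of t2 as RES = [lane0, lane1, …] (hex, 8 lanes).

RES = [0x45, 0x85, 0xbc, 0xdb, 0xdb, 0x59, 0x39, 0x85]

→ t0 |bc|59|45|92|76|39|85|db|
→ t1 |db|bc|85|59|39|45|76|92|
→ t2 |45|85|bc|db|db|59|39|85|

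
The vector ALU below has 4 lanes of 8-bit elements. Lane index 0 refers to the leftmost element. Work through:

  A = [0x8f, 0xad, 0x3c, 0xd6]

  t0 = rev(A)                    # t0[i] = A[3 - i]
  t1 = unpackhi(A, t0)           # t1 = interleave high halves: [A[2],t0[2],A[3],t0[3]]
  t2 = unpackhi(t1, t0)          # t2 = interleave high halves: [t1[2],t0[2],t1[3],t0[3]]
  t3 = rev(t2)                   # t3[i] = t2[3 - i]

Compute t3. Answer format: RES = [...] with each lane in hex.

RES = [ 0x8f  0x8f  0xad  0xd6 ]

→ t0 |d6|3c|ad|8f|
→ t1 |3c|ad|d6|8f|
→ t2 |d6|ad|8f|8f|
→ t3 |8f|8f|ad|d6|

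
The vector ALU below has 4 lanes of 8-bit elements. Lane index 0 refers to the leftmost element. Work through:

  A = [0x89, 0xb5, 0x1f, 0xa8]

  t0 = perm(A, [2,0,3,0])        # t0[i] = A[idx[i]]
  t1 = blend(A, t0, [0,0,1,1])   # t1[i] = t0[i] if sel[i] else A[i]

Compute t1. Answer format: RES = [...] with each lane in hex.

RES = [0x89, 0xb5, 0xa8, 0x89]

  t0: 1f 89 a8 89
  t1: 89 b5 a8 89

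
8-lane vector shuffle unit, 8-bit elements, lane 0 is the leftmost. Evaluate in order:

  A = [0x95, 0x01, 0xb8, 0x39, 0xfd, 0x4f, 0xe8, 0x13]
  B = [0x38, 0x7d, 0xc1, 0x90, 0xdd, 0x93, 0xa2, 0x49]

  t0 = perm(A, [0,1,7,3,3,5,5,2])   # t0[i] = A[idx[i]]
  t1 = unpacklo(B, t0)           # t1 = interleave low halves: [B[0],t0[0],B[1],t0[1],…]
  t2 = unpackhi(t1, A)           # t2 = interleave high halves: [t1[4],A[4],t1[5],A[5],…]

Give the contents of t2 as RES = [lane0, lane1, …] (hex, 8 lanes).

  t0: 95 01 13 39 39 4f 4f b8
  t1: 38 95 7d 01 c1 13 90 39
  t2: c1 fd 13 4f 90 e8 39 13

RES = [0xc1, 0xfd, 0x13, 0x4f, 0x90, 0xe8, 0x39, 0x13]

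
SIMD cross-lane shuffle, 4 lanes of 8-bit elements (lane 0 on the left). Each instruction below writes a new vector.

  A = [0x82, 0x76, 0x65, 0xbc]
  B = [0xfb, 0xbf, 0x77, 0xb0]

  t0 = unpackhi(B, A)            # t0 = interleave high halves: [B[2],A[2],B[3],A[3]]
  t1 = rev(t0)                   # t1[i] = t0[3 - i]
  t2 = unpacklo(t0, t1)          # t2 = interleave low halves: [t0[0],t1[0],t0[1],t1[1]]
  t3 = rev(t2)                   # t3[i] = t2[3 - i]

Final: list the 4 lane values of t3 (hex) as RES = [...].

t0 = [0x77, 0x65, 0xb0, 0xbc]
t1 = [0xbc, 0xb0, 0x65, 0x77]
t2 = [0x77, 0xbc, 0x65, 0xb0]
t3 = [0xb0, 0x65, 0xbc, 0x77]

RES = [0xb0, 0x65, 0xbc, 0x77]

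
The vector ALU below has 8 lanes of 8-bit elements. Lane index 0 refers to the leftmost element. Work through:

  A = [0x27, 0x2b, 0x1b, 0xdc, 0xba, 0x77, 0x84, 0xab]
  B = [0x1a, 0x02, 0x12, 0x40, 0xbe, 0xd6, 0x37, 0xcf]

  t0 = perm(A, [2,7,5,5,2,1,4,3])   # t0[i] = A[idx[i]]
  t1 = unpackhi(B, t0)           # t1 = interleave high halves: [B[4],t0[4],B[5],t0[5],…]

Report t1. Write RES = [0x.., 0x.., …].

RES = [ 0xbe  0x1b  0xd6  0x2b  0x37  0xba  0xcf  0xdc ]

→ t0 |1b|ab|77|77|1b|2b|ba|dc|
→ t1 |be|1b|d6|2b|37|ba|cf|dc|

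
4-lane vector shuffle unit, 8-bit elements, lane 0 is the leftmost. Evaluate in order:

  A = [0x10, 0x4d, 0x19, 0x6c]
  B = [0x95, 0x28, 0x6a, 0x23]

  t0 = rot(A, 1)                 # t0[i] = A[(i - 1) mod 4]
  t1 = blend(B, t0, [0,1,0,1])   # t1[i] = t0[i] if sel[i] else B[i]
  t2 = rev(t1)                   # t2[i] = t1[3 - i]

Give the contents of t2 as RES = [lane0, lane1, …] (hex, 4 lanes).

RES = [0x19, 0x6a, 0x10, 0x95]

→ t0 |6c|10|4d|19|
→ t1 |95|10|6a|19|
→ t2 |19|6a|10|95|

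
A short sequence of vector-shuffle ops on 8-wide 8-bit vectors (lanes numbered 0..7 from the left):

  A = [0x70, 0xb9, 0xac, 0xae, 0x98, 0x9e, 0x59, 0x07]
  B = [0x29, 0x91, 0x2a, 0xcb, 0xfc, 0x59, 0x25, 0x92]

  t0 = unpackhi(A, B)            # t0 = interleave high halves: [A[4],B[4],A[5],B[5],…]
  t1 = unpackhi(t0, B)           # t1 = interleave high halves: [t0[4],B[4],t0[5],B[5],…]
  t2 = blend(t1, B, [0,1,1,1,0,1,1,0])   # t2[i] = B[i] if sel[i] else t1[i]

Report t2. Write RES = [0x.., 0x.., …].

RES = [ 0x59  0x91  0x2a  0xcb  0x07  0x59  0x25  0x92 ]

→ t0 |98|fc|9e|59|59|25|07|92|
→ t1 |59|fc|25|59|07|25|92|92|
→ t2 |59|91|2a|cb|07|59|25|92|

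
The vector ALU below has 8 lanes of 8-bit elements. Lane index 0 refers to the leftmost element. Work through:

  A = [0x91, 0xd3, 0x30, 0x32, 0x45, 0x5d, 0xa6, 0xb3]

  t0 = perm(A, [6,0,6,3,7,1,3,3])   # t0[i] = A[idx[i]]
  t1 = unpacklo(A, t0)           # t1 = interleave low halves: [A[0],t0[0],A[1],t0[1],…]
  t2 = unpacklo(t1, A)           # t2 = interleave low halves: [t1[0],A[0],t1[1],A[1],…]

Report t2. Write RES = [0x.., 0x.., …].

RES = [0x91, 0x91, 0xa6, 0xd3, 0xd3, 0x30, 0x91, 0x32]

  t0: a6 91 a6 32 b3 d3 32 32
  t1: 91 a6 d3 91 30 a6 32 32
  t2: 91 91 a6 d3 d3 30 91 32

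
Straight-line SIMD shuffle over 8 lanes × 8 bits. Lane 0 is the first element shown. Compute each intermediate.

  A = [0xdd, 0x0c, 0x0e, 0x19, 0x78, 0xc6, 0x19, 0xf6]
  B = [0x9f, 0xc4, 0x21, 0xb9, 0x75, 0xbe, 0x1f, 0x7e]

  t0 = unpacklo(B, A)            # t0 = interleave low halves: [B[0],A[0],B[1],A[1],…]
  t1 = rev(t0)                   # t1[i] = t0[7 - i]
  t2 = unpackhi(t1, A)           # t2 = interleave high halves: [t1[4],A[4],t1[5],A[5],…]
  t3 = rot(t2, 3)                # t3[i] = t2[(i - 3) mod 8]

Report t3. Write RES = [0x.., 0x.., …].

  t0: 9f dd c4 0c 21 0e b9 19
  t1: 19 b9 0e 21 0c c4 dd 9f
  t2: 0c 78 c4 c6 dd 19 9f f6
  t3: 19 9f f6 0c 78 c4 c6 dd

RES = [0x19, 0x9f, 0xf6, 0x0c, 0x78, 0xc4, 0xc6, 0xdd]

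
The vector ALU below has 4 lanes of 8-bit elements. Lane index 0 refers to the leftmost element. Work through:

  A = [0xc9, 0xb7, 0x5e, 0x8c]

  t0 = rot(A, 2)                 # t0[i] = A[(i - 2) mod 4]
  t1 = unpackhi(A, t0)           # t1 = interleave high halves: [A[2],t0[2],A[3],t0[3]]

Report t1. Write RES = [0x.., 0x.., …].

RES = [ 0x5e  0xc9  0x8c  0xb7 ]

  t0: 5e 8c c9 b7
  t1: 5e c9 8c b7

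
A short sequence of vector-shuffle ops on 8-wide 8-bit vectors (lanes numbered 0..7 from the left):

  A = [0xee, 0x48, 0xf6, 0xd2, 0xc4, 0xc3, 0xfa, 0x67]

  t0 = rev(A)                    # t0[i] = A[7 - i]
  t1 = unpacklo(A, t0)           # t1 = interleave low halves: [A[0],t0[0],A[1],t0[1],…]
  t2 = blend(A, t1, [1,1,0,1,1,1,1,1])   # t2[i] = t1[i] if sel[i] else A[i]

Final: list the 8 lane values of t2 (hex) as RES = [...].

RES = [0xee, 0x67, 0xf6, 0xfa, 0xf6, 0xc3, 0xd2, 0xc4]

  t0: 67 fa c3 c4 d2 f6 48 ee
  t1: ee 67 48 fa f6 c3 d2 c4
  t2: ee 67 f6 fa f6 c3 d2 c4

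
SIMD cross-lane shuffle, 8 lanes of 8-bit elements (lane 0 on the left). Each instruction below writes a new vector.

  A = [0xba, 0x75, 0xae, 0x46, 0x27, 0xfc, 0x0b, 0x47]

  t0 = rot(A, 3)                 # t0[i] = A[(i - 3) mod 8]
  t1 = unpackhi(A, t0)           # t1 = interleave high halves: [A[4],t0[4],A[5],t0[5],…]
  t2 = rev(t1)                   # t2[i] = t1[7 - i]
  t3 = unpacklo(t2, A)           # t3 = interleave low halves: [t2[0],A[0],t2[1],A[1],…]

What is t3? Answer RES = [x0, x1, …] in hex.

→ t0 |fc|0b|47|ba|75|ae|46|27|
→ t1 |27|75|fc|ae|0b|46|47|27|
→ t2 |27|47|46|0b|ae|fc|75|27|
→ t3 |27|ba|47|75|46|ae|0b|46|

RES = [ 0x27  0xba  0x47  0x75  0x46  0xae  0x0b  0x46 ]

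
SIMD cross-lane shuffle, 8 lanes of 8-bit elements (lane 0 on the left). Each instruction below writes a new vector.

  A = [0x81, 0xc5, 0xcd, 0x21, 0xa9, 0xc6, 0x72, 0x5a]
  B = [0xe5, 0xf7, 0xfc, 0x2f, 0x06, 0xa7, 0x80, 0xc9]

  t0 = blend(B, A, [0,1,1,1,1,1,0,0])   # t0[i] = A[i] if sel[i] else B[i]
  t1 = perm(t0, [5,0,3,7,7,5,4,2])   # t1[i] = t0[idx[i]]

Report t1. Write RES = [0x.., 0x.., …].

  t0: e5 c5 cd 21 a9 c6 80 c9
  t1: c6 e5 21 c9 c9 c6 a9 cd

RES = [ 0xc6  0xe5  0x21  0xc9  0xc9  0xc6  0xa9  0xcd ]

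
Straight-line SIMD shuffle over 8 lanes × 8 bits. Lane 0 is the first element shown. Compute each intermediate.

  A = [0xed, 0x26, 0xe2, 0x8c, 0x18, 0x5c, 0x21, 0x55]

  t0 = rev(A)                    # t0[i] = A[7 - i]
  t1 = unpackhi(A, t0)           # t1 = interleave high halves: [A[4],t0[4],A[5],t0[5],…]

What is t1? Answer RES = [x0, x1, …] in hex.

RES = [0x18, 0x8c, 0x5c, 0xe2, 0x21, 0x26, 0x55, 0xed]

t0 = [0x55, 0x21, 0x5c, 0x18, 0x8c, 0xe2, 0x26, 0xed]
t1 = [0x18, 0x8c, 0x5c, 0xe2, 0x21, 0x26, 0x55, 0xed]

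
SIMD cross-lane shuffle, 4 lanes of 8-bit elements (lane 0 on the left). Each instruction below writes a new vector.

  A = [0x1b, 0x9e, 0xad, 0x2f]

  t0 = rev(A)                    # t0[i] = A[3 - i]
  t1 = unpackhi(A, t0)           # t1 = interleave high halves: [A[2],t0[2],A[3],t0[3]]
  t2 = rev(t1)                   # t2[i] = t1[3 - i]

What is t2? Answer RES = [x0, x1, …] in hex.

RES = [0x1b, 0x2f, 0x9e, 0xad]

→ t0 |2f|ad|9e|1b|
→ t1 |ad|9e|2f|1b|
→ t2 |1b|2f|9e|ad|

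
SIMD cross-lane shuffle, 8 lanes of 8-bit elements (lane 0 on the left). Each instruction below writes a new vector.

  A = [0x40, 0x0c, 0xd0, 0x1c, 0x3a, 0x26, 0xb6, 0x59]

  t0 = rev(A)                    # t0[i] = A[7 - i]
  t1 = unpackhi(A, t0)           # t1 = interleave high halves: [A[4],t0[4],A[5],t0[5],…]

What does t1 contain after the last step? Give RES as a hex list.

RES = [0x3a, 0x1c, 0x26, 0xd0, 0xb6, 0x0c, 0x59, 0x40]

→ t0 |59|b6|26|3a|1c|d0|0c|40|
→ t1 |3a|1c|26|d0|b6|0c|59|40|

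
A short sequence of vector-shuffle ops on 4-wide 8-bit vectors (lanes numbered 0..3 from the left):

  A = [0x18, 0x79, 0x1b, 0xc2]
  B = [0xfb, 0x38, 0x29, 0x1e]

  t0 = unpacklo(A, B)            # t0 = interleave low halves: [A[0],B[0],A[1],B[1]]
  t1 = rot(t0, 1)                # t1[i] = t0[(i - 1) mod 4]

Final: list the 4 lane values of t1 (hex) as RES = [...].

  t0: 18 fb 79 38
  t1: 38 18 fb 79

RES = [ 0x38  0x18  0xfb  0x79 ]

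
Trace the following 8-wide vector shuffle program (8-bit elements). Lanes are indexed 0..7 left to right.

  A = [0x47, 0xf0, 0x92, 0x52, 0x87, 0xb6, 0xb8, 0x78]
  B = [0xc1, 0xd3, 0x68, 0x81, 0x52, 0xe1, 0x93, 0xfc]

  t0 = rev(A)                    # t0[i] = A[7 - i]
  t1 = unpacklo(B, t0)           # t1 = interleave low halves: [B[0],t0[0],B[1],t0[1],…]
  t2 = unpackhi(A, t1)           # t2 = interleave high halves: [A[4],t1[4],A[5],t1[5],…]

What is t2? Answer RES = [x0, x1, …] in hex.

  t0: 78 b8 b6 87 52 92 f0 47
  t1: c1 78 d3 b8 68 b6 81 87
  t2: 87 68 b6 b6 b8 81 78 87

RES = [ 0x87  0x68  0xb6  0xb6  0xb8  0x81  0x78  0x87 ]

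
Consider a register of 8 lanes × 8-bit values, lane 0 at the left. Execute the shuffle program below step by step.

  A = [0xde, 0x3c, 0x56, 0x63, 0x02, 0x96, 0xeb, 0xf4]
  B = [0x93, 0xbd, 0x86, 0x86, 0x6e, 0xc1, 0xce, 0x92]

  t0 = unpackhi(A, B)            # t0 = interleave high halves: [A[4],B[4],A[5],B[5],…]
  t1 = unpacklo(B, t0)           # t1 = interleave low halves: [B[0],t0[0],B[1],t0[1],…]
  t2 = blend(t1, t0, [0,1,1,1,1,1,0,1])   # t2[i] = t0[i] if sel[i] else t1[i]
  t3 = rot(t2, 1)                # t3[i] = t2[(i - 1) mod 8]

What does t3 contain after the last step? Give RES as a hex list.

RES = [0x92, 0x93, 0x6e, 0x96, 0xc1, 0xeb, 0xce, 0x86]

t0 = [0x02, 0x6e, 0x96, 0xc1, 0xeb, 0xce, 0xf4, 0x92]
t1 = [0x93, 0x02, 0xbd, 0x6e, 0x86, 0x96, 0x86, 0xc1]
t2 = [0x93, 0x6e, 0x96, 0xc1, 0xeb, 0xce, 0x86, 0x92]
t3 = [0x92, 0x93, 0x6e, 0x96, 0xc1, 0xeb, 0xce, 0x86]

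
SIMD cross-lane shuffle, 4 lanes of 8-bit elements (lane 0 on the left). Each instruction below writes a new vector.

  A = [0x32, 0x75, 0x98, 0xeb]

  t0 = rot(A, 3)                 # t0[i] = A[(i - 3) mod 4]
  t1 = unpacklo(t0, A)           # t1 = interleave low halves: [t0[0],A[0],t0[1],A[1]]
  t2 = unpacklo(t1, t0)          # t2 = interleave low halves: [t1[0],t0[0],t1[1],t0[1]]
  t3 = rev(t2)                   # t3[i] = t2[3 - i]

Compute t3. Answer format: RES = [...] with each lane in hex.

RES = [0x98, 0x32, 0x75, 0x75]

→ t0 |75|98|eb|32|
→ t1 |75|32|98|75|
→ t2 |75|75|32|98|
→ t3 |98|32|75|75|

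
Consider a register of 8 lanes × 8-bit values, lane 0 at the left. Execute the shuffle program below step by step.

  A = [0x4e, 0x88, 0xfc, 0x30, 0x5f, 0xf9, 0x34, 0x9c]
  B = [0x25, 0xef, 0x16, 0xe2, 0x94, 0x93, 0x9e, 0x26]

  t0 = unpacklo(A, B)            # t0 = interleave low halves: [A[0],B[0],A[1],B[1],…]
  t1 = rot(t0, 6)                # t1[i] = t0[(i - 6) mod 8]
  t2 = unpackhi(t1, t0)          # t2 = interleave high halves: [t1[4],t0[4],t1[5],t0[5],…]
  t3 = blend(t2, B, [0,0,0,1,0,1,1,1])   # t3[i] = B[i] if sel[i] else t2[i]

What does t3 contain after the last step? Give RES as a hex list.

  t0: 4e 25 88 ef fc 16 30 e2
  t1: 88 ef fc 16 30 e2 4e 25
  t2: 30 fc e2 16 4e 30 25 e2
  t3: 30 fc e2 e2 4e 93 9e 26

RES = [0x30, 0xfc, 0xe2, 0xe2, 0x4e, 0x93, 0x9e, 0x26]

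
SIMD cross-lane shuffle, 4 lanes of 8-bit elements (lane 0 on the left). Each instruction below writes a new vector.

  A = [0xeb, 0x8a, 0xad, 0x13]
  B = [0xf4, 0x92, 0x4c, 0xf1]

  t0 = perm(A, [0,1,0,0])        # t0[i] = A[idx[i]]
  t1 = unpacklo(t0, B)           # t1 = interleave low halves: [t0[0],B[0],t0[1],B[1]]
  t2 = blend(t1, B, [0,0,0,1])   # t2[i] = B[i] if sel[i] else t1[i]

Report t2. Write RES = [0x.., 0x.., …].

t0 = [0xeb, 0x8a, 0xeb, 0xeb]
t1 = [0xeb, 0xf4, 0x8a, 0x92]
t2 = [0xeb, 0xf4, 0x8a, 0xf1]

RES = [0xeb, 0xf4, 0x8a, 0xf1]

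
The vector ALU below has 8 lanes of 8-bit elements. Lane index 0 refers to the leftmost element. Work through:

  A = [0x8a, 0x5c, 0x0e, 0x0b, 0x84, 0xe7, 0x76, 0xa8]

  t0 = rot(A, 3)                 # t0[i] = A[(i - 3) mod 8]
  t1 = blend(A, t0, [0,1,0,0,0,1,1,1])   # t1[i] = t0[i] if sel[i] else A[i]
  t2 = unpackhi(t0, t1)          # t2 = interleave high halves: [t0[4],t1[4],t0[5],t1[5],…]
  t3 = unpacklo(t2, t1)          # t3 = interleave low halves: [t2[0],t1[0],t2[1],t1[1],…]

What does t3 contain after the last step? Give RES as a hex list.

RES = [0x5c, 0x8a, 0x84, 0x76, 0x0e, 0x0e, 0x0e, 0x0b]

t0 = [0xe7, 0x76, 0xa8, 0x8a, 0x5c, 0x0e, 0x0b, 0x84]
t1 = [0x8a, 0x76, 0x0e, 0x0b, 0x84, 0x0e, 0x0b, 0x84]
t2 = [0x5c, 0x84, 0x0e, 0x0e, 0x0b, 0x0b, 0x84, 0x84]
t3 = [0x5c, 0x8a, 0x84, 0x76, 0x0e, 0x0e, 0x0e, 0x0b]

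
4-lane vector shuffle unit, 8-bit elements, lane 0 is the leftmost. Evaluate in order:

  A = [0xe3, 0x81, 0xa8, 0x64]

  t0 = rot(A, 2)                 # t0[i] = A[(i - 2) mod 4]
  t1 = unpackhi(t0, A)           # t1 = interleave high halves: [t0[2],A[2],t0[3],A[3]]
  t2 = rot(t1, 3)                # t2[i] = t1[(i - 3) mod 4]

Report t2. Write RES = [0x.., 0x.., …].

RES = [ 0xa8  0x81  0x64  0xe3 ]

  t0: a8 64 e3 81
  t1: e3 a8 81 64
  t2: a8 81 64 e3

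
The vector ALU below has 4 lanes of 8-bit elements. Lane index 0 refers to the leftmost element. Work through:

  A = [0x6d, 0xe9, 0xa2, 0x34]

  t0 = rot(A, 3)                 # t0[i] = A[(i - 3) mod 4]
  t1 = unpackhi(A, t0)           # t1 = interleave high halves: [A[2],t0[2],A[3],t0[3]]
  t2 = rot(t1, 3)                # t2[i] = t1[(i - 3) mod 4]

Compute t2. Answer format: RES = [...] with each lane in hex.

  t0: e9 a2 34 6d
  t1: a2 34 34 6d
  t2: 34 34 6d a2

RES = [ 0x34  0x34  0x6d  0xa2 ]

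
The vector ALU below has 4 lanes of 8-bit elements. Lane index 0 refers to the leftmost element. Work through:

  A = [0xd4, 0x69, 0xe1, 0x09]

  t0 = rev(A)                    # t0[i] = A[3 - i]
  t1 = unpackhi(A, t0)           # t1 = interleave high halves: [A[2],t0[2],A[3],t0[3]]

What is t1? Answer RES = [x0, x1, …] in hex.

RES = [0xe1, 0x69, 0x09, 0xd4]

  t0: 09 e1 69 d4
  t1: e1 69 09 d4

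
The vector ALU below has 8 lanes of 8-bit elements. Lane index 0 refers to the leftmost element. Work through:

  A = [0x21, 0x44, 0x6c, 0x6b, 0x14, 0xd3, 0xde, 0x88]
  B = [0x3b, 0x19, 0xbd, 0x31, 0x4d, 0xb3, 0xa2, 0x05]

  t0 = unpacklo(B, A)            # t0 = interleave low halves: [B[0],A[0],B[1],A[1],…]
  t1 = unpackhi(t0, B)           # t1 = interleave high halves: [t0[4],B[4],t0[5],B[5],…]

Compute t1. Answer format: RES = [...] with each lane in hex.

t0 = [0x3b, 0x21, 0x19, 0x44, 0xbd, 0x6c, 0x31, 0x6b]
t1 = [0xbd, 0x4d, 0x6c, 0xb3, 0x31, 0xa2, 0x6b, 0x05]

RES = [ 0xbd  0x4d  0x6c  0xb3  0x31  0xa2  0x6b  0x05 ]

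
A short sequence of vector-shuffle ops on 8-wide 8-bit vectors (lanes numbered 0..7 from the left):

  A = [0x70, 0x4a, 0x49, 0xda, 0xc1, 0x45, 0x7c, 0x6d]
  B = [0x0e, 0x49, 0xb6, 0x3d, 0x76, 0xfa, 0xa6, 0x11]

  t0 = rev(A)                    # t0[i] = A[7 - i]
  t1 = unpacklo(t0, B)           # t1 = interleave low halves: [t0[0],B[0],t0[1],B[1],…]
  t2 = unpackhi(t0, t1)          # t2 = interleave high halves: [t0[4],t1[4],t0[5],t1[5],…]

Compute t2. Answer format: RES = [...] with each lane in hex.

t0 = [0x6d, 0x7c, 0x45, 0xc1, 0xda, 0x49, 0x4a, 0x70]
t1 = [0x6d, 0x0e, 0x7c, 0x49, 0x45, 0xb6, 0xc1, 0x3d]
t2 = [0xda, 0x45, 0x49, 0xb6, 0x4a, 0xc1, 0x70, 0x3d]

RES = [ 0xda  0x45  0x49  0xb6  0x4a  0xc1  0x70  0x3d ]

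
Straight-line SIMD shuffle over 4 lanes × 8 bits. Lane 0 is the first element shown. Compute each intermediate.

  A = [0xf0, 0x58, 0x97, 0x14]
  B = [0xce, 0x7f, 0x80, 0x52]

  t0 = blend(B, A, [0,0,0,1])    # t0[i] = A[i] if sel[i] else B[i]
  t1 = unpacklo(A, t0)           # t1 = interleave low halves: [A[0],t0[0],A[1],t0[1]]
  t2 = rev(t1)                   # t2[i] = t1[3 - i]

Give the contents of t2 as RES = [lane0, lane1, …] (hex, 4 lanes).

→ t0 |ce|7f|80|14|
→ t1 |f0|ce|58|7f|
→ t2 |7f|58|ce|f0|

RES = [0x7f, 0x58, 0xce, 0xf0]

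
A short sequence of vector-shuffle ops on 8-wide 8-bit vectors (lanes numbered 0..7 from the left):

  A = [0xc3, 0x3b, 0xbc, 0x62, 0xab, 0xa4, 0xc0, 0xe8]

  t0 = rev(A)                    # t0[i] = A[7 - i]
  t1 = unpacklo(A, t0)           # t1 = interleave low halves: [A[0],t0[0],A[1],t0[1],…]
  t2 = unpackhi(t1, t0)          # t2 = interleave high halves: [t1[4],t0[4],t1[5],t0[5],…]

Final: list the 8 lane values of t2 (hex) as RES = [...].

RES = [ 0xbc  0x62  0xa4  0xbc  0x62  0x3b  0xab  0xc3 ]

t0 = [0xe8, 0xc0, 0xa4, 0xab, 0x62, 0xbc, 0x3b, 0xc3]
t1 = [0xc3, 0xe8, 0x3b, 0xc0, 0xbc, 0xa4, 0x62, 0xab]
t2 = [0xbc, 0x62, 0xa4, 0xbc, 0x62, 0x3b, 0xab, 0xc3]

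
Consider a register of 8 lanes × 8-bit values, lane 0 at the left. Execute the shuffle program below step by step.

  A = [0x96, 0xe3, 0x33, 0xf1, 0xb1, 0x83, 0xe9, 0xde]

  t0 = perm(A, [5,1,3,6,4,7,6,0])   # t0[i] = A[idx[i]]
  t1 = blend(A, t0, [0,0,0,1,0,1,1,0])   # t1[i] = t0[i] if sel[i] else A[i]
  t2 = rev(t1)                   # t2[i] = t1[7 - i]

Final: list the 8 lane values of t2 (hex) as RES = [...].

→ t0 |83|e3|f1|e9|b1|de|e9|96|
→ t1 |96|e3|33|e9|b1|de|e9|de|
→ t2 |de|e9|de|b1|e9|33|e3|96|

RES = [ 0xde  0xe9  0xde  0xb1  0xe9  0x33  0xe3  0x96 ]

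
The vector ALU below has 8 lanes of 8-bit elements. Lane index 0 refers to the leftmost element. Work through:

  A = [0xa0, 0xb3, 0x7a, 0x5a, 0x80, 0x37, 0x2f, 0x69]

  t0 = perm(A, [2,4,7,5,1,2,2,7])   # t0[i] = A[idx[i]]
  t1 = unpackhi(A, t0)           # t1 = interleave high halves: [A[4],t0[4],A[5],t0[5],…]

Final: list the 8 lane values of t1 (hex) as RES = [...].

RES = [0x80, 0xb3, 0x37, 0x7a, 0x2f, 0x7a, 0x69, 0x69]

→ t0 |7a|80|69|37|b3|7a|7a|69|
→ t1 |80|b3|37|7a|2f|7a|69|69|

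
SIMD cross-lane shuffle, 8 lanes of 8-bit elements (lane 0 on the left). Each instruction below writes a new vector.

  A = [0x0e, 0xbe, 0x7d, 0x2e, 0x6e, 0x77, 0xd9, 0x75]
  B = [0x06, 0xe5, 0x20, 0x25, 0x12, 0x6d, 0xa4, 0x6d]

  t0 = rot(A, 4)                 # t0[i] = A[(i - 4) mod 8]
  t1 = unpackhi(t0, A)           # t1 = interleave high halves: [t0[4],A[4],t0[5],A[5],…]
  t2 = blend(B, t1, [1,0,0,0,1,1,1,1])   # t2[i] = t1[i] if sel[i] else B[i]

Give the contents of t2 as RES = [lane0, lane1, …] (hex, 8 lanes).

RES = [0x0e, 0xe5, 0x20, 0x25, 0x7d, 0xd9, 0x2e, 0x75]

t0 = [0x6e, 0x77, 0xd9, 0x75, 0x0e, 0xbe, 0x7d, 0x2e]
t1 = [0x0e, 0x6e, 0xbe, 0x77, 0x7d, 0xd9, 0x2e, 0x75]
t2 = [0x0e, 0xe5, 0x20, 0x25, 0x7d, 0xd9, 0x2e, 0x75]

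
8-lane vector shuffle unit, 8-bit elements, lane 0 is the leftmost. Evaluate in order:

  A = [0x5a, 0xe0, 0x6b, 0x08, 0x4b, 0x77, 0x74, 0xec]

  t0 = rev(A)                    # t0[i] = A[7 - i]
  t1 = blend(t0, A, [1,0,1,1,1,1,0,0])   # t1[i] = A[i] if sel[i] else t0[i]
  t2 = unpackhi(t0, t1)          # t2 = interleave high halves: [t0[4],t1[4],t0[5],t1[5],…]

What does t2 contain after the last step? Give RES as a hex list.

RES = [0x08, 0x4b, 0x6b, 0x77, 0xe0, 0xe0, 0x5a, 0x5a]

→ t0 |ec|74|77|4b|08|6b|e0|5a|
→ t1 |5a|74|6b|08|4b|77|e0|5a|
→ t2 |08|4b|6b|77|e0|e0|5a|5a|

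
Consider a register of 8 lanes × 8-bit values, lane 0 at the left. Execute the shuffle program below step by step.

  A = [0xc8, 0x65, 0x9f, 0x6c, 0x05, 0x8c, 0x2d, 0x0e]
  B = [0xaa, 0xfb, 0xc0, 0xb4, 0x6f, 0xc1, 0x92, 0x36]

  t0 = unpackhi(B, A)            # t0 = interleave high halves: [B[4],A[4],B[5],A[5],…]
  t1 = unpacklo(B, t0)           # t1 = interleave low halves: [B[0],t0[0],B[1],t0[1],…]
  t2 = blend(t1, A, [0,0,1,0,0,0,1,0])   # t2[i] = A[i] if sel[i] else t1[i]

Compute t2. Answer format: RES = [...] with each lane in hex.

→ t0 |6f|05|c1|8c|92|2d|36|0e|
→ t1 |aa|6f|fb|05|c0|c1|b4|8c|
→ t2 |aa|6f|9f|05|c0|c1|2d|8c|

RES = [0xaa, 0x6f, 0x9f, 0x05, 0xc0, 0xc1, 0x2d, 0x8c]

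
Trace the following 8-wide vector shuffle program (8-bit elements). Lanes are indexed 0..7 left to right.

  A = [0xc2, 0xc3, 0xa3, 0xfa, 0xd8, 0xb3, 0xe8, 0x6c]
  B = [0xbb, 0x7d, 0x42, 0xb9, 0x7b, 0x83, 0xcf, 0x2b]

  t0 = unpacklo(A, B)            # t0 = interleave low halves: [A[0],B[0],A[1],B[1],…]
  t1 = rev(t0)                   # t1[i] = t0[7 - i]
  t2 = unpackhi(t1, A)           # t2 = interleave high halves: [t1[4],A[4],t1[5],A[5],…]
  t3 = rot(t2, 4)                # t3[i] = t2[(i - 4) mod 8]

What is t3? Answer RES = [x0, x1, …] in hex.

RES = [ 0xbb  0xe8  0xc2  0x6c  0x7d  0xd8  0xc3  0xb3 ]

  t0: c2 bb c3 7d a3 42 fa b9
  t1: b9 fa 42 a3 7d c3 bb c2
  t2: 7d d8 c3 b3 bb e8 c2 6c
  t3: bb e8 c2 6c 7d d8 c3 b3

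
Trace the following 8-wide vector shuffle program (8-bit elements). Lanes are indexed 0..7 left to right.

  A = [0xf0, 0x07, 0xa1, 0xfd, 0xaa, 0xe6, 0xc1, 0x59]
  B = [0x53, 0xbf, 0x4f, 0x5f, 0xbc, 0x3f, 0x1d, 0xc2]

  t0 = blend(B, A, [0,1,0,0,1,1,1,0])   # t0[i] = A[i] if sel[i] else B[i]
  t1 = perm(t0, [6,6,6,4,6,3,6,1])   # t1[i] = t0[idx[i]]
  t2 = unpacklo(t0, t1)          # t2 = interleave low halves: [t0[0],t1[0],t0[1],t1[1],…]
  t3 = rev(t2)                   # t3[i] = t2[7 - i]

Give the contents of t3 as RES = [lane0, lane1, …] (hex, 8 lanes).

  t0: 53 07 4f 5f aa e6 c1 c2
  t1: c1 c1 c1 aa c1 5f c1 07
  t2: 53 c1 07 c1 4f c1 5f aa
  t3: aa 5f c1 4f c1 07 c1 53

RES = [0xaa, 0x5f, 0xc1, 0x4f, 0xc1, 0x07, 0xc1, 0x53]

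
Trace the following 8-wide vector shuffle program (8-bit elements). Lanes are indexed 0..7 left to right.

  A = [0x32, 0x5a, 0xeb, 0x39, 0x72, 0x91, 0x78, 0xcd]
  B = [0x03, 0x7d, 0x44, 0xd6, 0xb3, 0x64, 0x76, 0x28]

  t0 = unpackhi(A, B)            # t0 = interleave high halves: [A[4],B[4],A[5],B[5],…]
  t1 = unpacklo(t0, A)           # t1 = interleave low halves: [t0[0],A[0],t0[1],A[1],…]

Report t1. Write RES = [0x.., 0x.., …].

RES = [ 0x72  0x32  0xb3  0x5a  0x91  0xeb  0x64  0x39 ]

  t0: 72 b3 91 64 78 76 cd 28
  t1: 72 32 b3 5a 91 eb 64 39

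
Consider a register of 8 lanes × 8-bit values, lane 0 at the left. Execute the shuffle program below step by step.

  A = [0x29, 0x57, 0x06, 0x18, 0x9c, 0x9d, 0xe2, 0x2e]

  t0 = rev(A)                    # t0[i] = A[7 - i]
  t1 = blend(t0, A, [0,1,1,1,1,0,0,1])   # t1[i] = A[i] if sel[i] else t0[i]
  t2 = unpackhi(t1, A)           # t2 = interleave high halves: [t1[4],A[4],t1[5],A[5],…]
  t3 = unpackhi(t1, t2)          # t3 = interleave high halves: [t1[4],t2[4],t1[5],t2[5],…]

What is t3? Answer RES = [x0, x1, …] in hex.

RES = [0x9c, 0x57, 0x06, 0xe2, 0x57, 0x2e, 0x2e, 0x2e]

t0 = [0x2e, 0xe2, 0x9d, 0x9c, 0x18, 0x06, 0x57, 0x29]
t1 = [0x2e, 0x57, 0x06, 0x18, 0x9c, 0x06, 0x57, 0x2e]
t2 = [0x9c, 0x9c, 0x06, 0x9d, 0x57, 0xe2, 0x2e, 0x2e]
t3 = [0x9c, 0x57, 0x06, 0xe2, 0x57, 0x2e, 0x2e, 0x2e]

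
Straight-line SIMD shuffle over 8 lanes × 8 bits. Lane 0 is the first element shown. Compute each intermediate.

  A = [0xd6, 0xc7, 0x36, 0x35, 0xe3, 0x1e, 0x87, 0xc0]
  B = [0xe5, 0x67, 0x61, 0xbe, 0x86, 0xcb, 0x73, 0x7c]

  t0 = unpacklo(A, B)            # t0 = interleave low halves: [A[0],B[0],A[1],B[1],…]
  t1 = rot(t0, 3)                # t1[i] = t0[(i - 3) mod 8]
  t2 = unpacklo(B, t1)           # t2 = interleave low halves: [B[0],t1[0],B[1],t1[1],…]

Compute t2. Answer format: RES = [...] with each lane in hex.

RES = [0xe5, 0x61, 0x67, 0x35, 0x61, 0xbe, 0xbe, 0xd6]

t0 = [0xd6, 0xe5, 0xc7, 0x67, 0x36, 0x61, 0x35, 0xbe]
t1 = [0x61, 0x35, 0xbe, 0xd6, 0xe5, 0xc7, 0x67, 0x36]
t2 = [0xe5, 0x61, 0x67, 0x35, 0x61, 0xbe, 0xbe, 0xd6]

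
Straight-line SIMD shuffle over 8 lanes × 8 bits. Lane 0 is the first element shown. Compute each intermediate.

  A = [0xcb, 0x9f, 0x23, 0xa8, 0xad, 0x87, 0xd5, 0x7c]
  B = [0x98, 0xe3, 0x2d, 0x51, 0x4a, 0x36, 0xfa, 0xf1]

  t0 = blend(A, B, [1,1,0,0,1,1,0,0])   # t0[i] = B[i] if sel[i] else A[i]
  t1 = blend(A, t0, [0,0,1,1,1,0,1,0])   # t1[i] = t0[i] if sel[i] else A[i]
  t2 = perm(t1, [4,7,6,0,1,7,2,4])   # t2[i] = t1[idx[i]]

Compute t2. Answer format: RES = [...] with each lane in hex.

  t0: 98 e3 23 a8 4a 36 d5 7c
  t1: cb 9f 23 a8 4a 87 d5 7c
  t2: 4a 7c d5 cb 9f 7c 23 4a

RES = [ 0x4a  0x7c  0xd5  0xcb  0x9f  0x7c  0x23  0x4a ]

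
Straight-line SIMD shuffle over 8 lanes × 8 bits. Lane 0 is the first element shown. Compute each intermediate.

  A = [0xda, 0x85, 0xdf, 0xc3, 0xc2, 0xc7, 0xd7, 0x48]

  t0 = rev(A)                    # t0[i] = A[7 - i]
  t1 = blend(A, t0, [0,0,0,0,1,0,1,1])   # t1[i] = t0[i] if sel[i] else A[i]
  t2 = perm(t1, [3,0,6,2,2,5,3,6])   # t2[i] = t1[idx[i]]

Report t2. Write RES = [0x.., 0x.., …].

  t0: 48 d7 c7 c2 c3 df 85 da
  t1: da 85 df c3 c3 c7 85 da
  t2: c3 da 85 df df c7 c3 85

RES = [ 0xc3  0xda  0x85  0xdf  0xdf  0xc7  0xc3  0x85 ]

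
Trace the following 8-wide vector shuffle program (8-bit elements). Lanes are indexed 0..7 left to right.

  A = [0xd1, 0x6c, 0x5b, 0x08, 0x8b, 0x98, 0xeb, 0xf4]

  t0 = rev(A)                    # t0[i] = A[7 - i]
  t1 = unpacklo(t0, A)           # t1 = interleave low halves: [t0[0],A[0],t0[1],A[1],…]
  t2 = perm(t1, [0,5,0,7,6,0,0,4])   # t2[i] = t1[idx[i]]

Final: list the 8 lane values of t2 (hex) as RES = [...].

→ t0 |f4|eb|98|8b|08|5b|6c|d1|
→ t1 |f4|d1|eb|6c|98|5b|8b|08|
→ t2 |f4|5b|f4|08|8b|f4|f4|98|

RES = [0xf4, 0x5b, 0xf4, 0x08, 0x8b, 0xf4, 0xf4, 0x98]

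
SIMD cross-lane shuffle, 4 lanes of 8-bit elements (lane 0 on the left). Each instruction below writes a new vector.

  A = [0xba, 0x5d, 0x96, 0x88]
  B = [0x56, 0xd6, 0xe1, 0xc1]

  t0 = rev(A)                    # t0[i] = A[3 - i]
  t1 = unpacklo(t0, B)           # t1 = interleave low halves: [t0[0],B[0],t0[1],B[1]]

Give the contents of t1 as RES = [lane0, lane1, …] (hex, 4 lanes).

RES = [ 0x88  0x56  0x96  0xd6 ]

t0 = [0x88, 0x96, 0x5d, 0xba]
t1 = [0x88, 0x56, 0x96, 0xd6]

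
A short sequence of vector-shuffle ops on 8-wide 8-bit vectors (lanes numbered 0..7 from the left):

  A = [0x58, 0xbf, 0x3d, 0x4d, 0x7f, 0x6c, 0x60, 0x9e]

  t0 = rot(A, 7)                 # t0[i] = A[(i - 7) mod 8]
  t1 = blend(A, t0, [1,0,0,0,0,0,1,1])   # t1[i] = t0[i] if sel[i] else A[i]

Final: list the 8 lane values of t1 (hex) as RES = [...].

RES = [0xbf, 0xbf, 0x3d, 0x4d, 0x7f, 0x6c, 0x9e, 0x58]

  t0: bf 3d 4d 7f 6c 60 9e 58
  t1: bf bf 3d 4d 7f 6c 9e 58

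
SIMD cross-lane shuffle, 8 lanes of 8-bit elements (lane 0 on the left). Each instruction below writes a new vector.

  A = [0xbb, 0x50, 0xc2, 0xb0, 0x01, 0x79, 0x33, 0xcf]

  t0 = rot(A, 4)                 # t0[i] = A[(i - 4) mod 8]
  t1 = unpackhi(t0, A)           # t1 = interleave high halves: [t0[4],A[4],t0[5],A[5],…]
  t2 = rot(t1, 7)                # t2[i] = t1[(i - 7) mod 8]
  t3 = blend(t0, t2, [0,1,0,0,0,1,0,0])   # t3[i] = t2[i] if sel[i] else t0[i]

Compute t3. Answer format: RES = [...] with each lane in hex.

RES = [ 0x01  0x50  0x33  0xcf  0xbb  0xb0  0xc2  0xb0 ]

t0 = [0x01, 0x79, 0x33, 0xcf, 0xbb, 0x50, 0xc2, 0xb0]
t1 = [0xbb, 0x01, 0x50, 0x79, 0xc2, 0x33, 0xb0, 0xcf]
t2 = [0x01, 0x50, 0x79, 0xc2, 0x33, 0xb0, 0xcf, 0xbb]
t3 = [0x01, 0x50, 0x33, 0xcf, 0xbb, 0xb0, 0xc2, 0xb0]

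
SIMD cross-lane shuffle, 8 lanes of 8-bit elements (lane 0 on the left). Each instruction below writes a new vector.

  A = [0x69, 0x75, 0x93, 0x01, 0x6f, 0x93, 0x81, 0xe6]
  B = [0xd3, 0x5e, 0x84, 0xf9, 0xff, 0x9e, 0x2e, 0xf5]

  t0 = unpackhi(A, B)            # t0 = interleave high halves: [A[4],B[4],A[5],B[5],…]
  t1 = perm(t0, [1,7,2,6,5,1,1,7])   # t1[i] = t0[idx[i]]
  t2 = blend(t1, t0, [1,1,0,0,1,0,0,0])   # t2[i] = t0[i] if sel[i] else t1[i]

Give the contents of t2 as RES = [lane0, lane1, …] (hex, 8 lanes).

→ t0 |6f|ff|93|9e|81|2e|e6|f5|
→ t1 |ff|f5|93|e6|2e|ff|ff|f5|
→ t2 |6f|ff|93|e6|81|ff|ff|f5|

RES = [ 0x6f  0xff  0x93  0xe6  0x81  0xff  0xff  0xf5 ]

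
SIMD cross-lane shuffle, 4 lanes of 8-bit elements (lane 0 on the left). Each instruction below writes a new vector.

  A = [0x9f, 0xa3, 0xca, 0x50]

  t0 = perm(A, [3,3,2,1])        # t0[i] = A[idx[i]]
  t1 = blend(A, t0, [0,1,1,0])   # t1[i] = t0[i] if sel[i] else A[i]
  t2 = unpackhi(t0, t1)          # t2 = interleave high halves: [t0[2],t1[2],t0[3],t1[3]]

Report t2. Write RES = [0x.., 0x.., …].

  t0: 50 50 ca a3
  t1: 9f 50 ca 50
  t2: ca ca a3 50

RES = [ 0xca  0xca  0xa3  0x50 ]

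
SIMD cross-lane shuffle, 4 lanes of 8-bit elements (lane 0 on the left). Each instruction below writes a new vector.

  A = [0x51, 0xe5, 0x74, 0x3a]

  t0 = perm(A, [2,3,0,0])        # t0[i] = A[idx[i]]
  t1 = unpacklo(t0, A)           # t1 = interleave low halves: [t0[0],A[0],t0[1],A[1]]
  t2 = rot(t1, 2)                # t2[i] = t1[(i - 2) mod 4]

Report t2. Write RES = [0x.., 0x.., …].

RES = [0x3a, 0xe5, 0x74, 0x51]

  t0: 74 3a 51 51
  t1: 74 51 3a e5
  t2: 3a e5 74 51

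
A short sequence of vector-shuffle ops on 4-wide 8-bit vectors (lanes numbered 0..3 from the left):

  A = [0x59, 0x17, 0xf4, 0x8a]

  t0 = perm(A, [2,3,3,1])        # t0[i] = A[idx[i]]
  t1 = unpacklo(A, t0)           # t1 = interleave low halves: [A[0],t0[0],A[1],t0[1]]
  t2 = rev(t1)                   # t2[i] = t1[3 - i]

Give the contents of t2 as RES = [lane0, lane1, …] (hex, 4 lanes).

→ t0 |f4|8a|8a|17|
→ t1 |59|f4|17|8a|
→ t2 |8a|17|f4|59|

RES = [0x8a, 0x17, 0xf4, 0x59]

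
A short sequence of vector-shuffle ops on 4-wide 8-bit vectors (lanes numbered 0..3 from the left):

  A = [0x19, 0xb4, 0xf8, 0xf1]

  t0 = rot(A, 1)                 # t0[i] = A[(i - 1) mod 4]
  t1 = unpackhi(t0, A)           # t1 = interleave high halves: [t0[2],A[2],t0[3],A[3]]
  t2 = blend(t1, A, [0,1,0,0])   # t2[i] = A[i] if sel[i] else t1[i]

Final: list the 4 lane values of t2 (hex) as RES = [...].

RES = [0xb4, 0xb4, 0xf8, 0xf1]

  t0: f1 19 b4 f8
  t1: b4 f8 f8 f1
  t2: b4 b4 f8 f1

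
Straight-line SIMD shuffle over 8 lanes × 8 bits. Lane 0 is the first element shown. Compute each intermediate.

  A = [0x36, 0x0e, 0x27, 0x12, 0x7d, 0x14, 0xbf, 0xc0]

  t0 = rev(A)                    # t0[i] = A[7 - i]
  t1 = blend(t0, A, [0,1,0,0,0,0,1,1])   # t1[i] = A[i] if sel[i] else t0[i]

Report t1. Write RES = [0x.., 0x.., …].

→ t0 |c0|bf|14|7d|12|27|0e|36|
→ t1 |c0|0e|14|7d|12|27|bf|c0|

RES = [0xc0, 0x0e, 0x14, 0x7d, 0x12, 0x27, 0xbf, 0xc0]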